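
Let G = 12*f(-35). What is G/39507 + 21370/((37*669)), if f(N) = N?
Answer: 277956110/325972257 ≈ 0.85270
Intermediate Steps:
G = -420 (G = 12*(-35) = -420)
G/39507 + 21370/((37*669)) = -420/39507 + 21370/((37*669)) = -420*1/39507 + 21370/24753 = -140/13169 + 21370*(1/24753) = -140/13169 + 21370/24753 = 277956110/325972257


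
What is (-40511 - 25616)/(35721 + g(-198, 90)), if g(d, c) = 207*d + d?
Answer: 66127/5463 ≈ 12.105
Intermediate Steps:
g(d, c) = 208*d
(-40511 - 25616)/(35721 + g(-198, 90)) = (-40511 - 25616)/(35721 + 208*(-198)) = -66127/(35721 - 41184) = -66127/(-5463) = -66127*(-1/5463) = 66127/5463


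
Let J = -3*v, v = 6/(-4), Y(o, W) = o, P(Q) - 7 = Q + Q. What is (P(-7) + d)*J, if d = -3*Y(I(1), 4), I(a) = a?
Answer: -45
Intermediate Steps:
P(Q) = 7 + 2*Q (P(Q) = 7 + (Q + Q) = 7 + 2*Q)
v = -3/2 (v = 6*(-¼) = -3/2 ≈ -1.5000)
J = 9/2 (J = -3*(-3/2) = 9/2 ≈ 4.5000)
d = -3 (d = -3*1 = -3)
(P(-7) + d)*J = ((7 + 2*(-7)) - 3)*(9/2) = ((7 - 14) - 3)*(9/2) = (-7 - 3)*(9/2) = -10*9/2 = -45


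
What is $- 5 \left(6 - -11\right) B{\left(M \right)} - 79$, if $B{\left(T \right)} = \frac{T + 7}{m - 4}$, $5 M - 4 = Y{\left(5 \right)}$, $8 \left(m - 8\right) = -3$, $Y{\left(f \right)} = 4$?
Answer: $- \frac{8139}{29} \approx -280.66$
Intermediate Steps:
$m = \frac{61}{8}$ ($m = 8 + \frac{1}{8} \left(-3\right) = 8 - \frac{3}{8} = \frac{61}{8} \approx 7.625$)
$M = \frac{8}{5}$ ($M = \frac{4}{5} + \frac{1}{5} \cdot 4 = \frac{4}{5} + \frac{4}{5} = \frac{8}{5} \approx 1.6$)
$B{\left(T \right)} = \frac{56}{29} + \frac{8 T}{29}$ ($B{\left(T \right)} = \frac{T + 7}{\frac{61}{8} - 4} = \frac{7 + T}{\frac{29}{8}} = \left(7 + T\right) \frac{8}{29} = \frac{56}{29} + \frac{8 T}{29}$)
$- 5 \left(6 - -11\right) B{\left(M \right)} - 79 = - 5 \left(6 - -11\right) \left(\frac{56}{29} + \frac{8}{29} \cdot \frac{8}{5}\right) - 79 = - 5 \left(6 + 11\right) \left(\frac{56}{29} + \frac{64}{145}\right) - 79 = \left(-5\right) 17 \cdot \frac{344}{145} - 79 = \left(-85\right) \frac{344}{145} - 79 = - \frac{5848}{29} - 79 = - \frac{8139}{29}$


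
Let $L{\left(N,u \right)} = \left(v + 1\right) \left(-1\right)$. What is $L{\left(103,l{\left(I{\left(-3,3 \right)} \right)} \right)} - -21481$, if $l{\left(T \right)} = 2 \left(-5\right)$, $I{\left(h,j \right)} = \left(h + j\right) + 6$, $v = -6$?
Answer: $21486$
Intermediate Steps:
$I{\left(h,j \right)} = 6 + h + j$
$l{\left(T \right)} = -10$
$L{\left(N,u \right)} = 5$ ($L{\left(N,u \right)} = \left(-6 + 1\right) \left(-1\right) = \left(-5\right) \left(-1\right) = 5$)
$L{\left(103,l{\left(I{\left(-3,3 \right)} \right)} \right)} - -21481 = 5 - -21481 = 5 + 21481 = 21486$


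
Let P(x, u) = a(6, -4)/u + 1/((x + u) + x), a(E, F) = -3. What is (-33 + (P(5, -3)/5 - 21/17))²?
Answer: 409414756/354025 ≈ 1156.5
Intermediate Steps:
P(x, u) = 1/(u + 2*x) - 3/u (P(x, u) = -3/u + 1/((x + u) + x) = -3/u + 1/((u + x) + x) = -3/u + 1/(u + 2*x) = 1/(u + 2*x) - 3/u)
(-33 + (P(5, -3)/5 - 21/17))² = (-33 + ((2*(-1*(-3) - 3*5)/(-3*(-3 + 2*5)))/5 - 21/17))² = (-33 + ((2*(-⅓)*(3 - 15)/(-3 + 10))*(⅕) - 21*1/17))² = (-33 + ((2*(-⅓)*(-12)/7)*(⅕) - 21/17))² = (-33 + ((2*(-⅓)*(⅐)*(-12))*(⅕) - 21/17))² = (-33 + ((8/7)*(⅕) - 21/17))² = (-33 + (8/35 - 21/17))² = (-33 - 599/595)² = (-20234/595)² = 409414756/354025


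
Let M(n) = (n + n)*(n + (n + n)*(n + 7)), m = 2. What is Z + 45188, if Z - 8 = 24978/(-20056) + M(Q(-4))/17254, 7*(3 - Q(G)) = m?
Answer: 58308062074321/1290150596 ≈ 45195.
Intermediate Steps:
Q(G) = 19/7 (Q(G) = 3 - ⅐*2 = 3 - 2/7 = 19/7)
M(n) = 2*n*(n + 2*n*(7 + n)) (M(n) = (2*n)*(n + (2*n)*(7 + n)) = (2*n)*(n + 2*n*(7 + n)) = 2*n*(n + 2*n*(7 + n)))
Z = 8736942273/1290150596 (Z = 8 + (24978/(-20056) + ((19/7)²*(30 + 4*(19/7)))/17254) = 8 + (24978*(-1/20056) + (361*(30 + 76/7)/49)*(1/17254)) = 8 + (-543/436 + ((361/49)*(286/7))*(1/17254)) = 8 + (-543/436 + (103246/343)*(1/17254)) = 8 + (-543/436 + 51623/2959061) = 8 - 1584262495/1290150596 = 8736942273/1290150596 ≈ 6.7720)
Z + 45188 = 8736942273/1290150596 + 45188 = 58308062074321/1290150596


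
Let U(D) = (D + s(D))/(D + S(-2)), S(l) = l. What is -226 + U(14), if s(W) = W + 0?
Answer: -671/3 ≈ -223.67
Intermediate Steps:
s(W) = W
U(D) = 2*D/(-2 + D) (U(D) = (D + D)/(D - 2) = (2*D)/(-2 + D) = 2*D/(-2 + D))
-226 + U(14) = -226 + 2*14/(-2 + 14) = -226 + 2*14/12 = -226 + 2*14*(1/12) = -226 + 7/3 = -671/3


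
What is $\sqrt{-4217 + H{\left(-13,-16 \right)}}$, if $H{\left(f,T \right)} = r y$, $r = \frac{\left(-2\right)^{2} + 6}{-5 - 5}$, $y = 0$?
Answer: $i \sqrt{4217} \approx 64.938 i$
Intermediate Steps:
$r = -1$ ($r = \frac{4 + 6}{-10} = 10 \left(- \frac{1}{10}\right) = -1$)
$H{\left(f,T \right)} = 0$ ($H{\left(f,T \right)} = \left(-1\right) 0 = 0$)
$\sqrt{-4217 + H{\left(-13,-16 \right)}} = \sqrt{-4217 + 0} = \sqrt{-4217} = i \sqrt{4217}$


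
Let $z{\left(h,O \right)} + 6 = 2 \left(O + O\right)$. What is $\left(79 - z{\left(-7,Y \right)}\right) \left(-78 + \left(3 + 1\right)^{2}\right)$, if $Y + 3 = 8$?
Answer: $-4030$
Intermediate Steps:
$Y = 5$ ($Y = -3 + 8 = 5$)
$z{\left(h,O \right)} = -6 + 4 O$ ($z{\left(h,O \right)} = -6 + 2 \left(O + O\right) = -6 + 2 \cdot 2 O = -6 + 4 O$)
$\left(79 - z{\left(-7,Y \right)}\right) \left(-78 + \left(3 + 1\right)^{2}\right) = \left(79 - \left(-6 + 4 \cdot 5\right)\right) \left(-78 + \left(3 + 1\right)^{2}\right) = \left(79 - \left(-6 + 20\right)\right) \left(-78 + 4^{2}\right) = \left(79 - 14\right) \left(-78 + 16\right) = \left(79 - 14\right) \left(-62\right) = 65 \left(-62\right) = -4030$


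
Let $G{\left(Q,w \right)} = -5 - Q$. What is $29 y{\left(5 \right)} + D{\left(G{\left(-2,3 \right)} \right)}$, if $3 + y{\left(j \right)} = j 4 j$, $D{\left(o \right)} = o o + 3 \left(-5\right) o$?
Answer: $2867$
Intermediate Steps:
$D{\left(o \right)} = o^{2} - 15 o$
$y{\left(j \right)} = -3 + 4 j^{2}$ ($y{\left(j \right)} = -3 + j 4 j = -3 + 4 j j = -3 + 4 j^{2}$)
$29 y{\left(5 \right)} + D{\left(G{\left(-2,3 \right)} \right)} = 29 \left(-3 + 4 \cdot 5^{2}\right) + \left(-5 - -2\right) \left(-15 - 3\right) = 29 \left(-3 + 4 \cdot 25\right) + \left(-5 + 2\right) \left(-15 + \left(-5 + 2\right)\right) = 29 \left(-3 + 100\right) - 3 \left(-15 - 3\right) = 29 \cdot 97 - -54 = 2813 + 54 = 2867$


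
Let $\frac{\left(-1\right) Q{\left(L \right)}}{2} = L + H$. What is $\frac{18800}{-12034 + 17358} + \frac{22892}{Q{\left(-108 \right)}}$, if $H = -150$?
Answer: $\frac{8223613}{171699} \approx 47.896$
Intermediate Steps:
$Q{\left(L \right)} = 300 - 2 L$ ($Q{\left(L \right)} = - 2 \left(L - 150\right) = - 2 \left(-150 + L\right) = 300 - 2 L$)
$\frac{18800}{-12034 + 17358} + \frac{22892}{Q{\left(-108 \right)}} = \frac{18800}{-12034 + 17358} + \frac{22892}{300 - -216} = \frac{18800}{5324} + \frac{22892}{300 + 216} = 18800 \cdot \frac{1}{5324} + \frac{22892}{516} = \frac{4700}{1331} + 22892 \cdot \frac{1}{516} = \frac{4700}{1331} + \frac{5723}{129} = \frac{8223613}{171699}$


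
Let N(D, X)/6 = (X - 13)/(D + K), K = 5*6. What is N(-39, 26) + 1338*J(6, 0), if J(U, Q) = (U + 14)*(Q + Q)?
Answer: -26/3 ≈ -8.6667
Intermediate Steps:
K = 30
J(U, Q) = 2*Q*(14 + U) (J(U, Q) = (14 + U)*(2*Q) = 2*Q*(14 + U))
N(D, X) = 6*(-13 + X)/(30 + D) (N(D, X) = 6*((X - 13)/(D + 30)) = 6*((-13 + X)/(30 + D)) = 6*(-13 + X)/(30 + D))
N(-39, 26) + 1338*J(6, 0) = 6*(-13 + 26)/(30 - 39) + 1338*(2*0*(14 + 6)) = 6*13/(-9) + 1338*(2*0*20) = 6*(-⅑)*13 + 1338*0 = -26/3 + 0 = -26/3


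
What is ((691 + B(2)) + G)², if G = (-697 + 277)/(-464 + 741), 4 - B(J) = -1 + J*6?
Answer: 35739146304/76729 ≈ 4.6578e+5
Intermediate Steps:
B(J) = 5 - 6*J (B(J) = 4 - (-1 + J*6) = 4 - (-1 + 6*J) = 4 + (1 - 6*J) = 5 - 6*J)
G = -420/277 ≈ -1.5162
((691 + B(2)) + G)² = ((691 + (5 - 6*2)) - 420/277)² = ((691 + (5 - 12)) - 420/277)² = ((691 - 7) - 420/277)² = (684 - 420/277)² = (189048/277)² = 35739146304/76729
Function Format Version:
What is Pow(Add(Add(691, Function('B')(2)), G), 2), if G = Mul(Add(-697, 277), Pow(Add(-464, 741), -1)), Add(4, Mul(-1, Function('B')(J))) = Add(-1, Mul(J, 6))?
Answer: Rational(35739146304, 76729) ≈ 4.6578e+5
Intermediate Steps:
Function('B')(J) = Add(5, Mul(-6, J)) (Function('B')(J) = Add(4, Mul(-1, Add(-1, Mul(J, 6)))) = Add(4, Mul(-1, Add(-1, Mul(6, J)))) = Add(4, Add(1, Mul(-6, J))) = Add(5, Mul(-6, J)))
G = Rational(-420, 277) (G = Mul(-420, Pow(277, -1)) = Mul(-420, Rational(1, 277)) = Rational(-420, 277) ≈ -1.5162)
Pow(Add(Add(691, Function('B')(2)), G), 2) = Pow(Add(Add(691, Add(5, Mul(-6, 2))), Rational(-420, 277)), 2) = Pow(Add(Add(691, Add(5, -12)), Rational(-420, 277)), 2) = Pow(Add(Add(691, -7), Rational(-420, 277)), 2) = Pow(Add(684, Rational(-420, 277)), 2) = Pow(Rational(189048, 277), 2) = Rational(35739146304, 76729)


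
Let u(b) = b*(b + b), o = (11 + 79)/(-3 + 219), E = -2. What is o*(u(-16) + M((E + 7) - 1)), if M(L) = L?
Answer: 215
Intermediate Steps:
o = 5/12 (o = 90/216 = 90*(1/216) = 5/12 ≈ 0.41667)
u(b) = 2*b² (u(b) = b*(2*b) = 2*b²)
o*(u(-16) + M((E + 7) - 1)) = 5*(2*(-16)² + ((-2 + 7) - 1))/12 = 5*(2*256 + (5 - 1))/12 = 5*(512 + 4)/12 = (5/12)*516 = 215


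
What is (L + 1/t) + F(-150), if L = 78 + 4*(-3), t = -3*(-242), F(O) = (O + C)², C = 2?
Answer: 15950221/726 ≈ 21970.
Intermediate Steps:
F(O) = (2 + O)² (F(O) = (O + 2)² = (2 + O)²)
t = 726
L = 66 (L = 78 - 12 = 66)
(L + 1/t) + F(-150) = (66 + 1/726) + (2 - 150)² = (66 + 1/726) + (-148)² = 47917/726 + 21904 = 15950221/726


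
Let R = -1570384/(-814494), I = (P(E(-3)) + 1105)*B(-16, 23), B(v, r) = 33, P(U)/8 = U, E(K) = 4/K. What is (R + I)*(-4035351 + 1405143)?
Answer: -12894766650559808/135749 ≈ -9.4990e+10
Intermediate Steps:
P(U) = 8*U
I = 36113 (I = (8*(4/(-3)) + 1105)*33 = (8*(4*(-⅓)) + 1105)*33 = (8*(-4/3) + 1105)*33 = (-32/3 + 1105)*33 = (3283/3)*33 = 36113)
R = 785192/407247 (R = -1570384*(-1/814494) = 785192/407247 ≈ 1.9280)
(R + I)*(-4035351 + 1405143) = (785192/407247 + 36113)*(-4035351 + 1405143) = (14707696103/407247)*(-2630208) = -12894766650559808/135749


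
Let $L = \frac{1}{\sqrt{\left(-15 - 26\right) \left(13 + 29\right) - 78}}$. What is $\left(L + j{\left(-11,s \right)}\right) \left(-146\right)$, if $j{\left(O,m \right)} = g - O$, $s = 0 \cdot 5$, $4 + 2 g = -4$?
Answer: $-1022 + \frac{73 i \sqrt{2}}{30} \approx -1022.0 + 3.4413 i$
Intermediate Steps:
$g = -4$ ($g = -2 + \frac{1}{2} \left(-4\right) = -2 - 2 = -4$)
$s = 0$
$j{\left(O,m \right)} = -4 - O$
$L = - \frac{i \sqrt{2}}{60}$ ($L = \frac{1}{\sqrt{\left(-41\right) 42 - 78}} = \frac{1}{\sqrt{-1722 - 78}} = \frac{1}{\sqrt{-1800}} = \frac{1}{30 i \sqrt{2}} = - \frac{i \sqrt{2}}{60} \approx - 0.02357 i$)
$\left(L + j{\left(-11,s \right)}\right) \left(-146\right) = \left(- \frac{i \sqrt{2}}{60} - -7\right) \left(-146\right) = \left(- \frac{i \sqrt{2}}{60} + \left(-4 + 11\right)\right) \left(-146\right) = \left(- \frac{i \sqrt{2}}{60} + 7\right) \left(-146\right) = \left(7 - \frac{i \sqrt{2}}{60}\right) \left(-146\right) = -1022 + \frac{73 i \sqrt{2}}{30}$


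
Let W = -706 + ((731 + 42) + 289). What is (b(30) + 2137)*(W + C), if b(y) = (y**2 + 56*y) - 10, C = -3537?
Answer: -14972967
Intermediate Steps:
b(y) = -10 + y**2 + 56*y
W = 356 (W = -706 + (773 + 289) = -706 + 1062 = 356)
(b(30) + 2137)*(W + C) = ((-10 + 30**2 + 56*30) + 2137)*(356 - 3537) = ((-10 + 900 + 1680) + 2137)*(-3181) = (2570 + 2137)*(-3181) = 4707*(-3181) = -14972967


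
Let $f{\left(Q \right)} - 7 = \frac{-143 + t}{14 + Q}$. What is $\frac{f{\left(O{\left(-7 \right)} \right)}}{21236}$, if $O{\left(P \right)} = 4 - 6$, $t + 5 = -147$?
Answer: $- \frac{211}{254832} \approx -0.000828$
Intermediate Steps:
$t = -152$ ($t = -5 - 147 = -152$)
$O{\left(P \right)} = -2$
$f{\left(Q \right)} = 7 - \frac{295}{14 + Q}$ ($f{\left(Q \right)} = 7 + \frac{-143 - 152}{14 + Q} = 7 - \frac{295}{14 + Q}$)
$\frac{f{\left(O{\left(-7 \right)} \right)}}{21236} = \frac{\frac{1}{14 - 2} \left(-197 + 7 \left(-2\right)\right)}{21236} = \frac{-197 - 14}{12} \cdot \frac{1}{21236} = \frac{1}{12} \left(-211\right) \frac{1}{21236} = \left(- \frac{211}{12}\right) \frac{1}{21236} = - \frac{211}{254832}$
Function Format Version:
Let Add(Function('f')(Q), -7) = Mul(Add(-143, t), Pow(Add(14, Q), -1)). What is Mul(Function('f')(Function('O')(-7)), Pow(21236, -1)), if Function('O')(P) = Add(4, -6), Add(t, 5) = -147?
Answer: Rational(-211, 254832) ≈ -0.00082800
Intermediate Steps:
t = -152 (t = Add(-5, -147) = -152)
Function('O')(P) = -2
Function('f')(Q) = Add(7, Mul(-295, Pow(Add(14, Q), -1))) (Function('f')(Q) = Add(7, Mul(Add(-143, -152), Pow(Add(14, Q), -1))) = Add(7, Mul(-295, Pow(Add(14, Q), -1))))
Mul(Function('f')(Function('O')(-7)), Pow(21236, -1)) = Mul(Mul(Pow(Add(14, -2), -1), Add(-197, Mul(7, -2))), Pow(21236, -1)) = Mul(Mul(Pow(12, -1), Add(-197, -14)), Rational(1, 21236)) = Mul(Mul(Rational(1, 12), -211), Rational(1, 21236)) = Mul(Rational(-211, 12), Rational(1, 21236)) = Rational(-211, 254832)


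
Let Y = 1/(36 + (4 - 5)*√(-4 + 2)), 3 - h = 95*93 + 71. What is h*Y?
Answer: -160254/649 - 8903*I*√2/1298 ≈ -246.92 - 9.7001*I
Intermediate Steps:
h = -8903 (h = 3 - (95*93 + 71) = 3 - (8835 + 71) = 3 - 1*8906 = 3 - 8906 = -8903)
Y = 1/(36 - I*√2) (Y = 1/(36 - √(-2)) = 1/(36 - I*√2) ≈ 0.027735 + 0.0010895*I)
h*Y = -8903*(18/649 + I*√2/1298) = -160254/649 - 8903*I*√2/1298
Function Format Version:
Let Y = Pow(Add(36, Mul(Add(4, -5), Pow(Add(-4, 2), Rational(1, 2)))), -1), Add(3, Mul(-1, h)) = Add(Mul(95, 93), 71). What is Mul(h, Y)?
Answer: Add(Rational(-160254, 649), Mul(Rational(-8903, 1298), I, Pow(2, Rational(1, 2)))) ≈ Add(-246.92, Mul(-9.7001, I))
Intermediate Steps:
h = -8903 (h = Add(3, Mul(-1, Add(Mul(95, 93), 71))) = Add(3, Mul(-1, Add(8835, 71))) = Add(3, Mul(-1, 8906)) = Add(3, -8906) = -8903)
Y = Pow(Add(36, Mul(-1, I, Pow(2, Rational(1, 2)))), -1) (Y = Pow(Add(36, Mul(-1, Pow(-2, Rational(1, 2)))), -1) = Pow(Add(36, Mul(-1, Mul(I, Pow(2, Rational(1, 2))))), -1) = Pow(Add(36, Mul(-1, I, Pow(2, Rational(1, 2)))), -1) ≈ Add(0.027735, Mul(0.0010895, I)))
Mul(h, Y) = Mul(-8903, Add(Rational(18, 649), Mul(Rational(1, 1298), I, Pow(2, Rational(1, 2))))) = Add(Rational(-160254, 649), Mul(Rational(-8903, 1298), I, Pow(2, Rational(1, 2))))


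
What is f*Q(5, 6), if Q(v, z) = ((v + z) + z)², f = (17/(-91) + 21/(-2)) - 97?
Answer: -5664111/182 ≈ -31122.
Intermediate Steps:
f = -19599/182 (f = (17*(-1/91) + 21*(-½)) - 97 = (-17/91 - 21/2) - 97 = -1945/182 - 97 = -19599/182 ≈ -107.69)
Q(v, z) = (v + 2*z)²
f*Q(5, 6) = -19599*(5 + 2*6)²/182 = -19599*(5 + 12)²/182 = -19599/182*17² = -19599/182*289 = -5664111/182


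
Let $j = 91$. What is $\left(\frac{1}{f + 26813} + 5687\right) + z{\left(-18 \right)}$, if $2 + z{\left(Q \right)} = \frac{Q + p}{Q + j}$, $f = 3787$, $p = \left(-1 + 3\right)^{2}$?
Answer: $\frac{12698724673}{2233800} \approx 5684.8$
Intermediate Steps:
$p = 4$ ($p = 2^{2} = 4$)
$z{\left(Q \right)} = -2 + \frac{4 + Q}{91 + Q}$ ($z{\left(Q \right)} = -2 + \frac{Q + 4}{Q + 91} = -2 + \frac{4 + Q}{91 + Q}$)
$\left(\frac{1}{f + 26813} + 5687\right) + z{\left(-18 \right)} = \left(\frac{1}{3787 + 26813} + 5687\right) + \frac{-178 - -18}{91 - 18} = \left(\frac{1}{30600} + 5687\right) + \frac{-178 + 18}{73} = \left(\frac{1}{30600} + 5687\right) + \frac{1}{73} \left(-160\right) = \frac{174022201}{30600} - \frac{160}{73} = \frac{12698724673}{2233800}$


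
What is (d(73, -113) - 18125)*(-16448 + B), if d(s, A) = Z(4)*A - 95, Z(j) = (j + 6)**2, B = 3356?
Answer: 386475840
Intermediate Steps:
Z(j) = (6 + j)**2
d(s, A) = -95 + 100*A (d(s, A) = (6 + 4)**2*A - 95 = 10**2*A - 95 = 100*A - 95 = -95 + 100*A)
(d(73, -113) - 18125)*(-16448 + B) = ((-95 + 100*(-113)) - 18125)*(-16448 + 3356) = ((-95 - 11300) - 18125)*(-13092) = (-11395 - 18125)*(-13092) = -29520*(-13092) = 386475840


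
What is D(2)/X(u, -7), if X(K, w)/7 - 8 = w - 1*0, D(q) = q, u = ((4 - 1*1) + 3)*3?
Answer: 2/7 ≈ 0.28571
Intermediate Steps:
u = 18 (u = ((4 - 1) + 3)*3 = (3 + 3)*3 = 6*3 = 18)
X(K, w) = 56 + 7*w (X(K, w) = 56 + 7*(w - 1*0) = 56 + 7*(w + 0) = 56 + 7*w)
D(2)/X(u, -7) = 2/(56 + 7*(-7)) = 2/(56 - 49) = 2/7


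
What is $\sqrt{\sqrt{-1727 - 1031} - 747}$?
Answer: $\sqrt{-747 + i \sqrt{2758}} \approx 0.96015 + 27.348 i$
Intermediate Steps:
$\sqrt{\sqrt{-1727 - 1031} - 747} = \sqrt{\sqrt{-2758} - 747} = \sqrt{i \sqrt{2758} - 747} = \sqrt{-747 + i \sqrt{2758}}$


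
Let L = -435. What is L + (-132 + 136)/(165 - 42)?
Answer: -53501/123 ≈ -434.97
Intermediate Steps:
L + (-132 + 136)/(165 - 42) = -435 + (-132 + 136)/(165 - 42) = -435 + 4/123 = -53501/123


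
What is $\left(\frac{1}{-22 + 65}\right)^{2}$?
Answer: $\frac{1}{1849} \approx 0.00054083$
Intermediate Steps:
$\left(\frac{1}{-22 + 65}\right)^{2} = \left(\frac{1}{43}\right)^{2} = \frac{1}{1849}$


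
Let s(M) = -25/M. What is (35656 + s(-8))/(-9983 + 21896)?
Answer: 95091/31768 ≈ 2.9933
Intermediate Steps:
(35656 + s(-8))/(-9983 + 21896) = (35656 - 25/(-8))/(-9983 + 21896) = (35656 - 25*(-⅛))/11913 = (35656 + 25/8)*(1/11913) = (285273/8)*(1/11913) = 95091/31768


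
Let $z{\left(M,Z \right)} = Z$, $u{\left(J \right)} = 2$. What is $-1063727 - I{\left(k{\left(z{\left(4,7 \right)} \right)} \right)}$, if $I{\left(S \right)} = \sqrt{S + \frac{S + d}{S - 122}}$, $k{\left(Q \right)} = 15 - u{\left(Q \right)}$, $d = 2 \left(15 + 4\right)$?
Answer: $-1063727 - \frac{\sqrt{148894}}{109} \approx -1.0637 \cdot 10^{6}$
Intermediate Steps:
$d = 38$ ($d = 2 \cdot 19 = 38$)
$k{\left(Q \right)} = 13$ ($k{\left(Q \right)} = 15 - 2 = 13$)
$I{\left(S \right)} = \sqrt{S + \frac{38 + S}{-122 + S}}$ ($I{\left(S \right)} = \sqrt{S + \frac{S + 38}{S - 122}} = \sqrt{S + \frac{38 + S}{-122 + S}}$)
$-1063727 - I{\left(k{\left(z{\left(4,7 \right)} \right)} \right)} = -1063727 - \sqrt{\frac{38 + 13 + 13 \left(-122 + 13\right)}{-122 + 13}} = -1063727 - \sqrt{\frac{38 + 13 + 13 \left(-109\right)}{-109}} = -1063727 - \sqrt{- \frac{38 + 13 - 1417}{109}} = -1063727 - \sqrt{\left(- \frac{1}{109}\right) \left(-1366\right)} = -1063727 - \sqrt{\frac{1366}{109}} = -1063727 - \frac{\sqrt{148894}}{109}$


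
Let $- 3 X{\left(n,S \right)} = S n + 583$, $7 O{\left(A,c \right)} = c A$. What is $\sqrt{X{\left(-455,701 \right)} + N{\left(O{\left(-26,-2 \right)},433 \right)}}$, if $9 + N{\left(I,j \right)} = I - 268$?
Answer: $\frac{\sqrt{5186867}}{7} \approx 325.35$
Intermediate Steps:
$O{\left(A,c \right)} = \frac{A c}{7}$ ($O{\left(A,c \right)} = \frac{c A}{7} = \frac{A c}{7}$)
$X{\left(n,S \right)} = - \frac{583}{3} - \frac{S n}{3}$ ($X{\left(n,S \right)} = - \frac{S n + 583}{3} = - \frac{583 + S n}{3} = - \frac{583}{3} - \frac{S n}{3}$)
$N{\left(I,j \right)} = -277 + I$ ($N{\left(I,j \right)} = -9 + \left(I - 268\right) = -9 + \left(-268 + I\right) = -277 + I$)
$\sqrt{X{\left(-455,701 \right)} + N{\left(O{\left(-26,-2 \right)},433 \right)}} = \sqrt{\left(- \frac{583}{3} - \frac{701}{3} \left(-455\right)\right) - \left(277 + \frac{26}{7} \left(-2\right)\right)} = \sqrt{\left(- \frac{583}{3} + \frac{318955}{3}\right) + \left(-277 + \frac{52}{7}\right)} = \sqrt{106124 - \frac{1887}{7}} = \sqrt{\frac{740981}{7}} = \frac{\sqrt{5186867}}{7}$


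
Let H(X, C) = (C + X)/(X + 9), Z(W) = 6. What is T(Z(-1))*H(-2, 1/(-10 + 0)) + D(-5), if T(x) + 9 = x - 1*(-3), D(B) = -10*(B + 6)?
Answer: -10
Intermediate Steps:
D(B) = -60 - 10*B (D(B) = -10*(6 + B) = -60 - 10*B)
T(x) = -6 + x (T(x) = -9 + (x - 1*(-3)) = -9 + (x + 3) = -9 + (3 + x) = -6 + x)
H(X, C) = (C + X)/(9 + X)
T(Z(-1))*H(-2, 1/(-10 + 0)) + D(-5) = (-6 + 6)*((1/(-10 + 0) - 2)/(9 - 2)) + (-60 - 10*(-5)) = 0*((1/(-10) - 2)/7) + (-60 + 50) = 0*((-1/10 - 2)/7) - 10 = 0*((1/7)*(-21/10)) - 10 = 0*(-3/10) - 10 = 0 - 10 = -10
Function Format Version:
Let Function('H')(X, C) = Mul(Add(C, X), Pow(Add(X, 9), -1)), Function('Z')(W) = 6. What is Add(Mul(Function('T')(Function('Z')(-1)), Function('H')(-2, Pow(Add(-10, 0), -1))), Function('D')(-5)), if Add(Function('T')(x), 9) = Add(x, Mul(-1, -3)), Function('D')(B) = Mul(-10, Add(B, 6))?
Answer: -10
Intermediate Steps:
Function('D')(B) = Add(-60, Mul(-10, B)) (Function('D')(B) = Mul(-10, Add(6, B)) = Add(-60, Mul(-10, B)))
Function('T')(x) = Add(-6, x) (Function('T')(x) = Add(-9, Add(x, Mul(-1, -3))) = Add(-9, Add(x, 3)) = Add(-9, Add(3, x)) = Add(-6, x))
Function('H')(X, C) = Mul(Pow(Add(9, X), -1), Add(C, X)) (Function('H')(X, C) = Mul(Add(C, X), Pow(Add(9, X), -1)) = Mul(Pow(Add(9, X), -1), Add(C, X)))
Add(Mul(Function('T')(Function('Z')(-1)), Function('H')(-2, Pow(Add(-10, 0), -1))), Function('D')(-5)) = Add(Mul(Add(-6, 6), Mul(Pow(Add(9, -2), -1), Add(Pow(Add(-10, 0), -1), -2))), Add(-60, Mul(-10, -5))) = Add(Mul(0, Mul(Pow(7, -1), Add(Pow(-10, -1), -2))), Add(-60, 50)) = Add(Mul(0, Mul(Rational(1, 7), Add(Rational(-1, 10), -2))), -10) = Add(Mul(0, Mul(Rational(1, 7), Rational(-21, 10))), -10) = Add(Mul(0, Rational(-3, 10)), -10) = Add(0, -10) = -10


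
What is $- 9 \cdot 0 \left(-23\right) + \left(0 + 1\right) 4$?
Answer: $4$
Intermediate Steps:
$- 9 \cdot 0 \left(-23\right) + \left(0 + 1\right) 4 = \left(-9\right) 0 + 1 \cdot 4 = 0 + 4 = 4$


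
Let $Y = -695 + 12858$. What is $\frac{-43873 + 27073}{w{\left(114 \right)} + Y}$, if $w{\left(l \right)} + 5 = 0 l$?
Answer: $- \frac{8400}{6079} \approx -1.3818$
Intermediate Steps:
$w{\left(l \right)} = -5$ ($w{\left(l \right)} = -5 + 0 l = -5 + 0 = -5$)
$Y = 12163$
$\frac{-43873 + 27073}{w{\left(114 \right)} + Y} = \frac{-43873 + 27073}{-5 + 12163} = - \frac{16800}{12158} = \left(-16800\right) \frac{1}{12158} = - \frac{8400}{6079}$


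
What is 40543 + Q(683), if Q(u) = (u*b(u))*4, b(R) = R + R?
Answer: 3772455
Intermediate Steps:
b(R) = 2*R
Q(u) = 8*u**2 (Q(u) = (u*(2*u))*4 = (2*u**2)*4 = 8*u**2)
40543 + Q(683) = 40543 + 8*683**2 = 40543 + 8*466489 = 40543 + 3731912 = 3772455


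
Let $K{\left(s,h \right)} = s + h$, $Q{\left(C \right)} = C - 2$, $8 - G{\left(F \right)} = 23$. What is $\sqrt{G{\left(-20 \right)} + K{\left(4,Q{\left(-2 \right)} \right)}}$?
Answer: $i \sqrt{15} \approx 3.873 i$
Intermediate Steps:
$G{\left(F \right)} = -15$ ($G{\left(F \right)} = 8 - 23 = -15$)
$Q{\left(C \right)} = -2 + C$ ($Q{\left(C \right)} = C - 2 = -2 + C$)
$K{\left(s,h \right)} = h + s$
$\sqrt{G{\left(-20 \right)} + K{\left(4,Q{\left(-2 \right)} \right)}} = \sqrt{-15 + \left(\left(-2 - 2\right) + 4\right)} = \sqrt{-15 + \left(-4 + 4\right)} = \sqrt{-15 + 0} = \sqrt{-15} = i \sqrt{15}$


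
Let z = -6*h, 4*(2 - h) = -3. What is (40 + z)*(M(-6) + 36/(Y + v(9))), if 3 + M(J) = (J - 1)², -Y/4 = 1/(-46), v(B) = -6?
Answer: 63779/68 ≈ 937.93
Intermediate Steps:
Y = 2/23 (Y = -4/(-46) = -4*(-1/46) = 2/23 ≈ 0.086957)
h = 11/4 (h = 2 - ¼*(-3) = 2 + ¾ = 11/4 ≈ 2.7500)
z = -33/2 (z = -6*11/4 = -33/2 ≈ -16.500)
M(J) = -3 + (-1 + J)² (M(J) = -3 + (J - 1)² = -3 + (-1 + J)²)
(40 + z)*(M(-6) + 36/(Y + v(9))) = (40 - 33/2)*((-3 + (-1 - 6)²) + 36/(2/23 - 6)) = 47*((-3 + (-7)²) + 36/(-136/23))/2 = 47*((-3 + 49) + 36*(-23/136))/2 = 47*(46 - 207/34)/2 = (47/2)*(1357/34) = 63779/68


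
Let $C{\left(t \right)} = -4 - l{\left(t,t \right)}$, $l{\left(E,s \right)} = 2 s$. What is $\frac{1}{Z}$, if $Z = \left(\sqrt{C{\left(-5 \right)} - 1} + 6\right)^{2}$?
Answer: $\frac{1}{\left(6 + \sqrt{5}\right)^{2}} \approx 0.014742$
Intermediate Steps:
$C{\left(t \right)} = -4 - 2 t$
$Z = \left(6 + \sqrt{5}\right)^{2}$ ($Z = \left(\sqrt{\left(-4 - -10\right) - 1} + 6\right)^{2} = \left(\sqrt{\left(-4 + 10\right) - 1} + 6\right)^{2} = \left(\sqrt{6 - 1} + 6\right)^{2} = \left(\sqrt{5} + 6\right)^{2} = \left(6 + \sqrt{5}\right)^{2} \approx 67.833$)
$\frac{1}{Z} = \frac{1}{\left(6 + \sqrt{5}\right)^{2}}$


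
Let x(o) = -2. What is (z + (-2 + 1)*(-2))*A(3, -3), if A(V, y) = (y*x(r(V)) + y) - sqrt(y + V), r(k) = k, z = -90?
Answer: -264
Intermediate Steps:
A(V, y) = -y - sqrt(V + y) (A(V, y) = (y*(-2) + y) - sqrt(y + V) = (-2*y + y) - sqrt(V + y) = -y - sqrt(V + y))
(z + (-2 + 1)*(-2))*A(3, -3) = (-90 + (-2 + 1)*(-2))*(-1*(-3) - sqrt(3 - 3)) = (-90 - 1*(-2))*(3 - sqrt(0)) = (-90 + 2)*(3 - 1*0) = -88*(3 + 0) = -88*3 = -264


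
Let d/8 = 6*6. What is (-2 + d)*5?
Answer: 1430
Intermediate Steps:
d = 288 (d = 8*(6*6) = 8*36 = 288)
(-2 + d)*5 = (-2 + 288)*5 = 286*5 = 1430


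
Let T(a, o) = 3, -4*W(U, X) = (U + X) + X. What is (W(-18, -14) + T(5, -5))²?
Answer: 841/4 ≈ 210.25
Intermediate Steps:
W(U, X) = -X/2 - U/4 (W(U, X) = -((U + X) + X)/4 = -(U + 2*X)/4 = -X/2 - U/4)
(W(-18, -14) + T(5, -5))² = ((-½*(-14) - ¼*(-18)) + 3)² = ((7 + 9/2) + 3)² = (23/2 + 3)² = (29/2)² = 841/4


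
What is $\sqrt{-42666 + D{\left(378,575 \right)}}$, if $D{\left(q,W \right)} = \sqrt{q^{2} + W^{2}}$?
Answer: $\sqrt{-42666 + \sqrt{473509}} \approx 204.89 i$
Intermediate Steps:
$D{\left(q,W \right)} = \sqrt{W^{2} + q^{2}}$
$\sqrt{-42666 + D{\left(378,575 \right)}} = \sqrt{-42666 + \sqrt{575^{2} + 378^{2}}} = \sqrt{-42666 + \sqrt{330625 + 142884}} = \sqrt{-42666 + \sqrt{473509}}$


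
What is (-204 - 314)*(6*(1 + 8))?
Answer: -27972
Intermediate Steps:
(-204 - 314)*(6*(1 + 8)) = -3108*9 = -518*54 = -27972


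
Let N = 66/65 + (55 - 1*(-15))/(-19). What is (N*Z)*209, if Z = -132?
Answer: 4785792/65 ≈ 73628.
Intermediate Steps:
N = -3296/1235 (N = 66*(1/65) + (55 + 15)*(-1/19) = 66/65 + 70*(-1/19) = 66/65 - 70/19 = -3296/1235 ≈ -2.6688)
(N*Z)*209 = -3296/1235*(-132)*209 = (435072/1235)*209 = 4785792/65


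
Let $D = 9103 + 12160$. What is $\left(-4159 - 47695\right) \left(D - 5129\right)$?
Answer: $-836612436$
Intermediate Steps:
$D = 21263$
$\left(-4159 - 47695\right) \left(D - 5129\right) = \left(-4159 - 47695\right) \left(21263 - 5129\right) = \left(-51854\right) 16134 = -836612436$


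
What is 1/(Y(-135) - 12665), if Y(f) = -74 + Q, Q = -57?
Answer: -1/12796 ≈ -7.8149e-5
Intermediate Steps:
Y(f) = -131 (Y(f) = -74 - 57 = -131)
1/(Y(-135) - 12665) = 1/(-131 - 12665) = 1/(-12796) = -1/12796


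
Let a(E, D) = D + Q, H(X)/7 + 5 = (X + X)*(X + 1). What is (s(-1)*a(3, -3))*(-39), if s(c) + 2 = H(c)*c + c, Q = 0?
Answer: 3744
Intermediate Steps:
H(X) = -35 + 14*X*(1 + X) (H(X) = -35 + 7*((X + X)*(X + 1)) = -35 + 7*((2*X)*(1 + X)) = -35 + 7*(2*X*(1 + X)) = -35 + 14*X*(1 + X))
a(E, D) = D (a(E, D) = D + 0 = D)
s(c) = -2 + c + c*(-35 + 14*c + 14*c²) (s(c) = -2 + ((-35 + 14*c + 14*c²)*c + c) = -2 + (c*(-35 + 14*c + 14*c²) + c) = -2 + (c + c*(-35 + 14*c + 14*c²)) = -2 + c + c*(-35 + 14*c + 14*c²))
(s(-1)*a(3, -3))*(-39) = ((-2 - 34*(-1) + 14*(-1)² + 14*(-1)³)*(-3))*(-39) = ((-2 + 34 + 14*1 + 14*(-1))*(-3))*(-39) = ((-2 + 34 + 14 - 14)*(-3))*(-39) = (32*(-3))*(-39) = -96*(-39) = 3744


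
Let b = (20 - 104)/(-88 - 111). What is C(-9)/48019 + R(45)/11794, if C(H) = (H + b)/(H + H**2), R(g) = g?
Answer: 5156766347/1352410573368 ≈ 0.0038130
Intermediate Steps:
b = 84/199 (b = -84/(-199) = -84*(-1/199) = 84/199 ≈ 0.42211)
C(H) = (84/199 + H)/(H + H**2) (C(H) = (H + 84/199)/(H + H**2) = (84/199 + H)/(H + H**2))
C(-9)/48019 + R(45)/11794 = ((84/199 - 9)/((-9)*(1 - 9)))/48019 + 45/11794 = -1/9*(-1707/199)/(-8)*(1/48019) + 45*(1/11794) = -1/9*(-1/8)*(-1707/199)*(1/48019) + 45/11794 = -569/4776*1/48019 + 45/11794 = -569/229338744 + 45/11794 = 5156766347/1352410573368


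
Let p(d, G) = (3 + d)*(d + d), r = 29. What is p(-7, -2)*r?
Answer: 1624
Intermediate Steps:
p(d, G) = 2*d*(3 + d) (p(d, G) = (3 + d)*(2*d) = 2*d*(3 + d))
p(-7, -2)*r = (2*(-7)*(3 - 7))*29 = (2*(-7)*(-4))*29 = 56*29 = 1624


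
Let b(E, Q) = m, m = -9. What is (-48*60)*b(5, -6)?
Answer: 25920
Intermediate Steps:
b(E, Q) = -9
(-48*60)*b(5, -6) = -48*60*(-9) = -2880*(-9) = 25920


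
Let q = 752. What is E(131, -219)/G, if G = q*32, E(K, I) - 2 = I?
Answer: -217/24064 ≈ -0.0090176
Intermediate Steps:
E(K, I) = 2 + I
G = 24064 (G = 752*32 = 24064)
E(131, -219)/G = (2 - 219)/24064 = -217*1/24064 = -217/24064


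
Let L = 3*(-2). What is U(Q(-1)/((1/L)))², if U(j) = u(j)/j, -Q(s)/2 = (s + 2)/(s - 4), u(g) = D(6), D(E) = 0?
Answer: 0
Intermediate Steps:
L = -6
u(g) = 0
Q(s) = -2*(2 + s)/(-4 + s) (Q(s) = -2*(s + 2)/(s - 4) = -2*(2 + s)/(-4 + s))
U(j) = 0 (U(j) = 0/j = 0)
U(Q(-1)/((1/L)))² = 0² = 0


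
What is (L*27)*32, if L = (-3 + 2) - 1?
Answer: -1728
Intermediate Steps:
L = -2 (L = -1 - 1 = -2)
(L*27)*32 = -2*27*32 = -54*32 = -1728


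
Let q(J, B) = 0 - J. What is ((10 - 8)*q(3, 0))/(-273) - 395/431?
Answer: -35083/39221 ≈ -0.89450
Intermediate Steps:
q(J, B) = -J
((10 - 8)*q(3, 0))/(-273) - 395/431 = ((10 - 8)*(-1*3))/(-273) - 395/431 = (2*(-3))*(-1/273) - 395*1/431 = -6*(-1/273) - 395/431 = 2/91 - 395/431 = -35083/39221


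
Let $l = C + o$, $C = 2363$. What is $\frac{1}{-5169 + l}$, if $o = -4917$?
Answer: $- \frac{1}{7723} \approx -0.00012948$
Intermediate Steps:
$l = -2554$ ($l = 2363 - 4917 = -2554$)
$\frac{1}{-5169 + l} = \frac{1}{-5169 - 2554} = \frac{1}{-7723} = - \frac{1}{7723}$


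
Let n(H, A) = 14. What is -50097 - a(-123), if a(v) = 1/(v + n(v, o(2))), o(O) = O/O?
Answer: -5460572/109 ≈ -50097.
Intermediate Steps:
o(O) = 1
a(v) = 1/(14 + v) (a(v) = 1/(v + 14) = 1/(14 + v))
-50097 - a(-123) = -50097 - 1/(14 - 123) = -50097 - 1/(-109) = -50097 - 1*(-1/109) = -50097 + 1/109 = -5460572/109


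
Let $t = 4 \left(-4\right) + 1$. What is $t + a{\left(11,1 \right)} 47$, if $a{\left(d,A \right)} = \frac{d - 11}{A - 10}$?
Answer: $-15$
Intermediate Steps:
$a{\left(d,A \right)} = \frac{-11 + d}{-10 + A}$
$t = -15$ ($t = -16 + 1 = -15$)
$t + a{\left(11,1 \right)} 47 = -15 + \frac{-11 + 11}{-10 + 1} \cdot 47 = -15 + \frac{1}{-9} \cdot 0 \cdot 47 = -15 + \left(- \frac{1}{9}\right) 0 \cdot 47 = -15 + 0 \cdot 47 = -15 + 0 = -15$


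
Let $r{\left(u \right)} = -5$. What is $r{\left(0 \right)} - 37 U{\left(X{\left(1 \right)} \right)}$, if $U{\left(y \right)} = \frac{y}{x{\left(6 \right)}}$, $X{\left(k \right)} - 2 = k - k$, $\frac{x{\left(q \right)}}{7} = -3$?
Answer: $- \frac{31}{21} \approx -1.4762$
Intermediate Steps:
$x{\left(q \right)} = -21$ ($x{\left(q \right)} = 7 \left(-3\right) = -21$)
$X{\left(k \right)} = 2$ ($X{\left(k \right)} = 2 + \left(k - k\right) = 2 + 0 = 2$)
$U{\left(y \right)} = - \frac{y}{21}$ ($U{\left(y \right)} = \frac{y}{-21} = y \left(- \frac{1}{21}\right) = - \frac{y}{21}$)
$r{\left(0 \right)} - 37 U{\left(X{\left(1 \right)} \right)} = -5 - 37 \left(\left(- \frac{1}{21}\right) 2\right) = -5 - - \frac{74}{21} = -5 + \frac{74}{21} = - \frac{31}{21}$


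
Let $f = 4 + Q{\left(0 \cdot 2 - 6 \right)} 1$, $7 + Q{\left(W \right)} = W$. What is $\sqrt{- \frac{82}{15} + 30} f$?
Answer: $- \frac{12 \sqrt{345}}{5} \approx -44.578$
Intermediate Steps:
$Q{\left(W \right)} = -7 + W$
$f = -9$ ($f = 4 + \left(-7 + \left(0 \cdot 2 - 6\right)\right) 1 = 4 + \left(-7 + \left(0 - 6\right)\right) 1 = 4 + \left(-7 - 6\right) 1 = 4 - 13 = -9$)
$\sqrt{- \frac{82}{15} + 30} f = \sqrt{- \frac{82}{15} + 30} \left(-9\right) = \sqrt{\frac{368}{15}} \left(-9\right) = \frac{4 \sqrt{345}}{15} \left(-9\right) = - \frac{12 \sqrt{345}}{5}$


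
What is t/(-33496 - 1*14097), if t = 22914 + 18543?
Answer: -3189/3661 ≈ -0.87107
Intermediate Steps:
t = 41457
t/(-33496 - 1*14097) = 41457/(-33496 - 1*14097) = 41457/(-33496 - 14097) = 41457/(-47593) = 41457*(-1/47593) = -3189/3661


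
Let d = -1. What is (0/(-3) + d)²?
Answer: 1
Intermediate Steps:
(0/(-3) + d)² = (0/(-3) - 1)² = (-⅓*0 - 1)² = (0 - 1)² = (-1)² = 1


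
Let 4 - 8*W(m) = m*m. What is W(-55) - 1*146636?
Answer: -1176109/8 ≈ -1.4701e+5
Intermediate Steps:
W(m) = ½ - m²/8 (W(m) = ½ - m*m/8 = ½ - m²/8)
W(-55) - 1*146636 = (½ - ⅛*(-55)²) - 1*146636 = (½ - ⅛*3025) - 146636 = (½ - 3025/8) - 146636 = -3021/8 - 146636 = -1176109/8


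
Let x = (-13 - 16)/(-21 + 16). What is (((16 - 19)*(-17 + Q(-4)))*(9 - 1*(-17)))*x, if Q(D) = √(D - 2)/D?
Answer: 38454/5 + 1131*I*√6/10 ≈ 7690.8 + 277.04*I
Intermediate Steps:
x = 29/5 (x = -29/(-5) = -29*(-⅕) = 29/5 ≈ 5.8000)
Q(D) = √(-2 + D)/D
(((16 - 19)*(-17 + Q(-4)))*(9 - 1*(-17)))*x = (((16 - 19)*(-17 + √(-2 - 4)/(-4)))*(9 - 1*(-17)))*(29/5) = ((-3*(-17 - I*√6/4))*(9 + 17))*(29/5) = (-3*(-17 - I*√6/4)*26)*(29/5) = ((51 + 3*I*√6/4)*26)*(29/5) = (1326 + 39*I*√6/2)*(29/5) = 38454/5 + 1131*I*√6/10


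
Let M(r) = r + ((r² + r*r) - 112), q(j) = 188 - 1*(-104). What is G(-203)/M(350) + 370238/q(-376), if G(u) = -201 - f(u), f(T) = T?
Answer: 22699106807/17902374 ≈ 1267.9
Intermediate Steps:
q(j) = 292 (q(j) = 188 + 104 = 292)
G(u) = -201 - u
M(r) = -112 + r + 2*r² (M(r) = r + ((r² + r²) - 112) = r + (2*r² - 112) = r + (-112 + 2*r²) = -112 + r + 2*r²)
G(-203)/M(350) + 370238/q(-376) = (-201 - 1*(-203))/(-112 + 350 + 2*350²) + 370238/292 = (-201 + 203)/(-112 + 350 + 2*122500) + 370238*(1/292) = 2/(-112 + 350 + 245000) + 185119/146 = 2/245238 + 185119/146 = 2*(1/245238) + 185119/146 = 1/122619 + 185119/146 = 22699106807/17902374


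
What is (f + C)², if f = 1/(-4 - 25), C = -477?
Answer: 191379556/841 ≈ 2.2756e+5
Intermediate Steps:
f = -1/29 (f = 1/(-29) = -1/29 ≈ -0.034483)
(f + C)² = (-1/29 - 477)² = (-13834/29)² = 191379556/841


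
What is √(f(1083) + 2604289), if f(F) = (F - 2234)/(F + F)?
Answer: √33845332938/114 ≈ 1613.8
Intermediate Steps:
f(F) = (-2234 + F)/(2*F) (f(F) = (-2234 + F)/((2*F)) = (-2234 + F)*(1/(2*F)) = (-2234 + F)/(2*F))
√(f(1083) + 2604289) = √((½)*(-2234 + 1083)/1083 + 2604289) = √((½)*(1/1083)*(-1151) + 2604289) = √(-1151/2166 + 2604289) = √(5640888823/2166) = √33845332938/114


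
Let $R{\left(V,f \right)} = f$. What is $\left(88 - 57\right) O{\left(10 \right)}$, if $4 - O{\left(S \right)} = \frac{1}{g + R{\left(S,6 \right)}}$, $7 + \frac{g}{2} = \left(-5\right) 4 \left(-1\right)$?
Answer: $\frac{3937}{32} \approx 123.03$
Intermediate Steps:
$g = 26$ ($g = -14 + 2 \left(-5\right) 4 \left(-1\right) = -14 + 2 \left(\left(-20\right) \left(-1\right)\right) = -14 + 2 \cdot 20 = -14 + 40 = 26$)
$O{\left(S \right)} = \frac{127}{32}$ ($O{\left(S \right)} = 4 - \frac{1}{26 + 6} = 4 - \frac{1}{32} = \frac{127}{32}$)
$\left(88 - 57\right) O{\left(10 \right)} = \left(88 - 57\right) \frac{127}{32} = 31 \cdot \frac{127}{32} = \frac{3937}{32}$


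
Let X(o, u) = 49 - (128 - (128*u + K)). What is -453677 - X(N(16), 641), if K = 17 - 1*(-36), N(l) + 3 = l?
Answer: -535699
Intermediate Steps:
N(l) = -3 + l
K = 53 (K = 17 + 36 = 53)
X(o, u) = -26 + 128*u (X(o, u) = 49 - (128 - (128*u + 53)) = 49 - (128 - (53 + 128*u)) = 49 - (128 + (-53 - 128*u)) = 49 - (75 - 128*u) = 49 + (-75 + 128*u) = -26 + 128*u)
-453677 - X(N(16), 641) = -453677 - (-26 + 128*641) = -453677 - (-26 + 82048) = -453677 - 1*82022 = -453677 - 82022 = -535699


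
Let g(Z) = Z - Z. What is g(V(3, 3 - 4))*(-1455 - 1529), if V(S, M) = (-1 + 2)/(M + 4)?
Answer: 0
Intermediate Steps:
V(S, M) = 1/(4 + M)
g(Z) = 0
g(V(3, 3 - 4))*(-1455 - 1529) = 0*(-1455 - 1529) = 0*(-2984) = 0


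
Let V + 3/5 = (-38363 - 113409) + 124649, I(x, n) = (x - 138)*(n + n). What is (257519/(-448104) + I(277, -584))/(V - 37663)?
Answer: 363754190635/145155673032 ≈ 2.5060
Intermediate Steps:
I(x, n) = 2*n*(-138 + x) (I(x, n) = (-138 + x)*(2*n) = 2*n*(-138 + x))
V = -135618/5 (V = -⅗ + ((-38363 - 113409) + 124649) = -⅗ + (-151772 + 124649) = -⅗ - 27123 = -135618/5 ≈ -27124.)
(257519/(-448104) + I(277, -584))/(V - 37663) = (257519/(-448104) + 2*(-584)*(-138 + 277))/(-135618/5 - 37663) = (257519*(-1/448104) + 2*(-584)*139)/(-323933/5) = (-257519/448104 - 162352)*(-5/323933) = -72750838127/448104*(-5/323933) = 363754190635/145155673032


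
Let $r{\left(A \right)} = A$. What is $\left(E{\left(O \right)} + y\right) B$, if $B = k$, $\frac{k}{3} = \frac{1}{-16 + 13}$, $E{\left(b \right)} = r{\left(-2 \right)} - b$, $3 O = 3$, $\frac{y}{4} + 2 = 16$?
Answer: $-53$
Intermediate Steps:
$y = 56$ ($y = -8 + 4 \cdot 16 = -8 + 64 = 56$)
$O = 1$ ($O = \frac{1}{3} \cdot 3 = 1$)
$E{\left(b \right)} = -2 - b$
$k = -1$ ($k = \frac{3}{-16 + 13} = \frac{3}{-3} = 3 \left(- \frac{1}{3}\right) = -1$)
$B = -1$
$\left(E{\left(O \right)} + y\right) B = \left(\left(-2 - 1\right) + 56\right) \left(-1\right) = \left(-3 + 56\right) \left(-1\right) = 53 \left(-1\right) = -53$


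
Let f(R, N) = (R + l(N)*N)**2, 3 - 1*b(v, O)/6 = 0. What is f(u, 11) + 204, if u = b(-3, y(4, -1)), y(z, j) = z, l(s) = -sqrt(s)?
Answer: 1859 - 396*sqrt(11) ≈ 545.62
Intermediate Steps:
b(v, O) = 18 (b(v, O) = 18 - 6*0 = 18 + 0 = 18)
u = 18
f(R, N) = (R - N**(3/2))**2 (f(R, N) = (R + (-sqrt(N))*N)**2 = (R - N**(3/2))**2)
f(u, 11) + 204 = (18 - 11**(3/2))**2 + 204 = (18 - 11*sqrt(11))**2 + 204 = 204 + (18 - 11*sqrt(11))**2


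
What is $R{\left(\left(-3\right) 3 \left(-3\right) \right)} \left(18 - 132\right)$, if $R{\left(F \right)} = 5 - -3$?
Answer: $-912$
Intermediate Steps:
$R{\left(F \right)} = 8$ ($R{\left(F \right)} = 5 + 3 = 8$)
$R{\left(\left(-3\right) 3 \left(-3\right) \right)} \left(18 - 132\right) = 8 \left(18 - 132\right) = 8 \left(-114\right) = -912$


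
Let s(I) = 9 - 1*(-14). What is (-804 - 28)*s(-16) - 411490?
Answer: -430626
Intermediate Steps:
s(I) = 23 (s(I) = 9 + 14 = 23)
(-804 - 28)*s(-16) - 411490 = (-804 - 28)*23 - 411490 = -832*23 - 411490 = -19136 - 411490 = -430626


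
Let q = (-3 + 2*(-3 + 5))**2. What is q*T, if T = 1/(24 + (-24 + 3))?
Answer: 1/3 ≈ 0.33333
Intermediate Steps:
q = 1 (q = (-3 + 2*2)**2 = (-3 + 4)**2 = 1**2 = 1)
T = 1/3 (T = 1/(24 - 21) = 1/3 ≈ 0.33333)
q*T = 1*(1/3) = 1/3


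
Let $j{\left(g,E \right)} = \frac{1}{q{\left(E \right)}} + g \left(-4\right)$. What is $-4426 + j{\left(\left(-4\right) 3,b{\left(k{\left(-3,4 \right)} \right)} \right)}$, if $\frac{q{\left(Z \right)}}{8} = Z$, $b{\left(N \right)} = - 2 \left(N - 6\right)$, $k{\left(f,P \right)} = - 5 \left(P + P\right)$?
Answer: $- \frac{3222207}{736} \approx -4378.0$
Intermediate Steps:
$k{\left(f,P \right)} = - 10 P$ ($k{\left(f,P \right)} = - 5 \cdot 2 P = - 10 P$)
$b{\left(N \right)} = 12 - 2 N$ ($b{\left(N \right)} = - 2 \left(-6 + N\right) = 12 - 2 N$)
$q{\left(Z \right)} = 8 Z$
$j{\left(g,E \right)} = - 4 g + \frac{1}{8 E}$ ($j{\left(g,E \right)} = \frac{1}{8 E} + g \left(-4\right) = \frac{1}{8 E} - 4 g = - 4 g + \frac{1}{8 E}$)
$-4426 + j{\left(\left(-4\right) 3,b{\left(k{\left(-3,4 \right)} \right)} \right)} = -4426 + \left(- 4 \left(\left(-4\right) 3\right) + \frac{1}{8 \left(12 - 2 \left(\left(-10\right) 4\right)\right)}\right) = -4426 + \left(\left(-4\right) \left(-12\right) + \frac{1}{8 \left(12 - -80\right)}\right) = -4426 + \left(48 + \frac{1}{8 \left(12 + 80\right)}\right) = -4426 + \left(48 + \frac{1}{8 \cdot 92}\right) = -4426 + \left(48 + \frac{1}{8} \cdot \frac{1}{92}\right) = -4426 + \left(48 + \frac{1}{736}\right) = -4426 + \frac{35329}{736} = - \frac{3222207}{736}$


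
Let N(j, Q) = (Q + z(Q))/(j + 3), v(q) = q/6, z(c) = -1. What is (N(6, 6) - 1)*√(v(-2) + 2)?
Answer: -4*√15/27 ≈ -0.57378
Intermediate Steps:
v(q) = q/6 (v(q) = q*(⅙) = q/6)
N(j, Q) = (-1 + Q)/(3 + j) (N(j, Q) = (Q - 1)/(j + 3) = (-1 + Q)/(3 + j))
(N(6, 6) - 1)*√(v(-2) + 2) = ((-1 + 6)/(3 + 6) - 1)*√((⅙)*(-2) + 2) = (5/9 - 1)*√(-⅓ + 2) = ((⅑)*5 - 1)*√(5/3) = (5/9 - 1)*(√15/3) = -4*√15/27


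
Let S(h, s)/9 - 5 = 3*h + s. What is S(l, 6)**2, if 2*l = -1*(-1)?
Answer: 50625/4 ≈ 12656.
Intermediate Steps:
l = 1/2 (l = (-1*(-1))/2 = (1/2)*1 = 1/2 ≈ 0.50000)
S(h, s) = 45 + 9*s + 27*h (S(h, s) = 45 + 9*(3*h + s) = 45 + 9*(s + 3*h) = 45 + (9*s + 27*h) = 45 + 9*s + 27*h)
S(l, 6)**2 = (45 + 9*6 + 27*(1/2))**2 = (45 + 54 + 27/2)**2 = (225/2)**2 = 50625/4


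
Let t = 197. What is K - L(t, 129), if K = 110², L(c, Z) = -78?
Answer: 12178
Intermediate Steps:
K = 12100
K - L(t, 129) = 12100 - 1*(-78) = 12100 + 78 = 12178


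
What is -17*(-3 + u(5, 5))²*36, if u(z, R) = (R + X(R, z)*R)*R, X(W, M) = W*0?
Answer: -296208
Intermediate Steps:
X(W, M) = 0
u(z, R) = R² (u(z, R) = (R + 0*R)*R = (R + 0)*R = R*R = R²)
-17*(-3 + u(5, 5))²*36 = -17*(-3 + 5²)²*36 = -17*(-3 + 25)²*36 = -17*22²*36 = -17*484*36 = -8228*36 = -296208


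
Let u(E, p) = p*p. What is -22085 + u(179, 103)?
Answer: -11476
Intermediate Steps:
u(E, p) = p²
-22085 + u(179, 103) = -22085 + 103² = -22085 + 10609 = -11476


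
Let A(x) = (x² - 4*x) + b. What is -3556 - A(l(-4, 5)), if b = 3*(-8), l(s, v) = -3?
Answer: -3553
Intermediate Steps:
b = -24
A(x) = -24 + x² - 4*x (A(x) = (x² - 4*x) - 24 = -24 + x² - 4*x)
-3556 - A(l(-4, 5)) = -3556 - (-24 + (-3)² - 4*(-3)) = -3556 - (-24 + 9 + 12) = -3556 - 1*(-3) = -3556 + 3 = -3553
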